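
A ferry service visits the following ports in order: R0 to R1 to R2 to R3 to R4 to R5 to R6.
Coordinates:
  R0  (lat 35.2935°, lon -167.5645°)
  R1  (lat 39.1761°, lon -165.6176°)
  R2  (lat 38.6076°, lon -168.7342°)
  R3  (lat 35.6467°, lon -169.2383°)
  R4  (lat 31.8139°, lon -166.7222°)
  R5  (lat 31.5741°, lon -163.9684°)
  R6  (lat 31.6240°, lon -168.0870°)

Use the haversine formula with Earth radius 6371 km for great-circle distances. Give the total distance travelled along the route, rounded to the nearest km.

Leg distances:
R0→R1: 464.8 km  (cumulative 464.8 km)
R1→R2: 277.0 km  (cumulative 741.8 km)
R2→R3: 332.3 km  (cumulative 1074.1 km)
R3→R4: 485.5 km  (cumulative 1559.6 km)
R4→R5: 261.9 km  (cumulative 1821.5 km)
R5→R6: 390.1 km  (cumulative 2211.6 km)
Total route length ≈ 2212 km.

2212 km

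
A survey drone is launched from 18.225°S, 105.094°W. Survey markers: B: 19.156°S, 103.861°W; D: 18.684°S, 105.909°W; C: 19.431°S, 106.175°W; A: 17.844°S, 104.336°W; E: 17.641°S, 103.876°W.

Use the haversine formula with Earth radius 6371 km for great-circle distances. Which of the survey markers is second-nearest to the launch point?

Distance to each, sorted:
A: 90.7 km
D: 100.0 km
E: 144.3 km
B: 166.1 km
C: 175.9 km
The second-nearest is D at 100.0 km.

D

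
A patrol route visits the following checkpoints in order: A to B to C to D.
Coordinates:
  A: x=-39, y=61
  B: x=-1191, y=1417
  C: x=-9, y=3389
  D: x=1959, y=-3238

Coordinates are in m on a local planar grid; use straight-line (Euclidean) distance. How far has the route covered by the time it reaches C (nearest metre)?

Leg distances:
A→B: 1779.3 m  (cumulative 1779.3 m)
B→C: 2299.1 m  (cumulative 4078.4 m)
Cumulative distance at C ≈ 4078 m.

4078 m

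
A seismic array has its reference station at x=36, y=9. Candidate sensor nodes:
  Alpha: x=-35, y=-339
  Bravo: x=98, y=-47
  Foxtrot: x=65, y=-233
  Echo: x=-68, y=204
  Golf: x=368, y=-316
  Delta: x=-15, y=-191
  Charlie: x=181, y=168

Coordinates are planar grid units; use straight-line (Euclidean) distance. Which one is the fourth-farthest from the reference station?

Echo

Distances from the reference station (x=36, y=9):
Golf: 464.6
Alpha: 355.2
Foxtrot: 243.7
Echo: 221.0
Charlie: 215.2
Delta: 206.4
Bravo: 83.5
The fourth-farthest is Echo at 221.0.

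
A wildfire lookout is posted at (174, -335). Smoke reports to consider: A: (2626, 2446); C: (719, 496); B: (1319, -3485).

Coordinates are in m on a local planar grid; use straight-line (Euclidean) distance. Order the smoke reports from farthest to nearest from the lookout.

Computing each straight-line distance from (174, -335):
A (2626, 2446): 3707.6 m
B (1319, -3485): 3351.6 m
C (719, 496): 993.8 m

A, B, C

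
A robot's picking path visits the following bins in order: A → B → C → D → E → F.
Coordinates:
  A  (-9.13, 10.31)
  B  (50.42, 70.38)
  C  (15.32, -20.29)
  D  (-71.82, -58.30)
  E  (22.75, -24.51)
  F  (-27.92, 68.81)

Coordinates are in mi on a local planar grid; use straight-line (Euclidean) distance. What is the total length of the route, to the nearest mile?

Leg distances:
A→B: 84.6 mi  (cumulative 84.6 mi)
B→C: 97.2 mi  (cumulative 181.8 mi)
C→D: 95.1 mi  (cumulative 276.9 mi)
D→E: 100.4 mi  (cumulative 377.3 mi)
E→F: 106.2 mi  (cumulative 483.5 mi)
Total route length ≈ 483 mi.

483 mi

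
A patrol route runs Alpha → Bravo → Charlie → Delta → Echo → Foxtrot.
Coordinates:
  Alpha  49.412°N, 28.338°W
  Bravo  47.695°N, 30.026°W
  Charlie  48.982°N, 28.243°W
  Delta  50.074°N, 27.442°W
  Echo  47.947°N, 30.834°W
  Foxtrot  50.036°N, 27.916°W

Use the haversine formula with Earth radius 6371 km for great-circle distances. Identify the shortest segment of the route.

Charlie–Delta

Leg distances:
Alpha→Bravo: 227.8 km
Bravo→Charlie: 194.5 km
Charlie→Delta: 134.5 km
Delta→Echo: 342.2 km
Echo→Foxtrot: 315.0 km
The shortest leg is Charlie–Delta at 134.5 km.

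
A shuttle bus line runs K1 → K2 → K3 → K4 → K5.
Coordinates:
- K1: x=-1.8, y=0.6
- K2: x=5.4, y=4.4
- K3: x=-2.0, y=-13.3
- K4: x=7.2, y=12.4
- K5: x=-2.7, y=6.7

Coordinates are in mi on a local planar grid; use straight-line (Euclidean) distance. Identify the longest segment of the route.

K3–K4

Leg distances:
K1→K2: 8.1 mi
K2→K3: 19.2 mi
K3→K4: 27.3 mi
K4→K5: 11.4 mi
The longest leg is K3–K4 at 27.3 mi.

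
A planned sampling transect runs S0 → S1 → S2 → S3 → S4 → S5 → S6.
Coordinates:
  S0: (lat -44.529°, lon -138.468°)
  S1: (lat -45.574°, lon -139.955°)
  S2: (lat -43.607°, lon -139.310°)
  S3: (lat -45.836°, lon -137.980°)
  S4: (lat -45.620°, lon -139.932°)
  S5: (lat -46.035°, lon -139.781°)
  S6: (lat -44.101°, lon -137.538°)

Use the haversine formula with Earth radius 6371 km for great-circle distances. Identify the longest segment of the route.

S5–S6

Leg distances:
S0→S1: 164.8 km
S1→S2: 224.6 km
S2→S3: 269.2 km
S3→S4: 153.4 km
S4→S5: 47.6 km
S5→S6: 278.0 km
The longest leg is S5–S6 at 278.0 km.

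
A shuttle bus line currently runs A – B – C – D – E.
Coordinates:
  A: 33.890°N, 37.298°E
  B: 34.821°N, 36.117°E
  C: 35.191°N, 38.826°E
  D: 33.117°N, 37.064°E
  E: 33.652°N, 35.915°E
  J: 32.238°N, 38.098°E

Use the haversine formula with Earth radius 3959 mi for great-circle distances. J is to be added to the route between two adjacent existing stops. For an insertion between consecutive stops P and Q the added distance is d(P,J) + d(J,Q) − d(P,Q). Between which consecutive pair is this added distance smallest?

between C and D

Added distance for inserting J between each consecutive pair:
A–B: 241.9 mi
B–C: 264.7 mi
C–D: 118.6 mi
D–E: 169.5 mi
Smallest added distance is 118.6 mi, inserting between C and D.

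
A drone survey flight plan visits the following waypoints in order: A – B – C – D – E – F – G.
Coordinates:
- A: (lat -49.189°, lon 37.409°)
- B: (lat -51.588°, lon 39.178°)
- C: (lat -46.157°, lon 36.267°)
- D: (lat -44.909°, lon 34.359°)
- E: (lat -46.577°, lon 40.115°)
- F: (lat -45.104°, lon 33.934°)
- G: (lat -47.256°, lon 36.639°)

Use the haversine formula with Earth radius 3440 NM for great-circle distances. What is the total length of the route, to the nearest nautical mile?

Leg distances:
A→B: 159.1 NM  (cumulative 159.1 NM)
B→C: 345.7 NM  (cumulative 504.8 NM)
C→D: 109.8 NM  (cumulative 614.6 NM)
D→E: 261.1 NM  (cumulative 875.7 NM)
E→F: 273.2 NM  (cumulative 1148.8 NM)
F→G: 171.3 NM  (cumulative 1320.1 NM)
Total route length ≈ 1320 NM.

1320 NM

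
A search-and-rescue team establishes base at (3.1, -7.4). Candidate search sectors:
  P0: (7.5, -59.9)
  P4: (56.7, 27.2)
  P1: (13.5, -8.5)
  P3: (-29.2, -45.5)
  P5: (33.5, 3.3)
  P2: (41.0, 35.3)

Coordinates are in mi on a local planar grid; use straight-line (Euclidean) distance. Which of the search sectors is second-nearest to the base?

P5

Distances from the base ((3.1, -7.4)):
P1: 10.5 mi
P5: 32.2 mi
P3: 49.9 mi
P0: 52.7 mi
P2: 57.1 mi
P4: 63.8 mi
The second-nearest is P5 at 32.2 mi.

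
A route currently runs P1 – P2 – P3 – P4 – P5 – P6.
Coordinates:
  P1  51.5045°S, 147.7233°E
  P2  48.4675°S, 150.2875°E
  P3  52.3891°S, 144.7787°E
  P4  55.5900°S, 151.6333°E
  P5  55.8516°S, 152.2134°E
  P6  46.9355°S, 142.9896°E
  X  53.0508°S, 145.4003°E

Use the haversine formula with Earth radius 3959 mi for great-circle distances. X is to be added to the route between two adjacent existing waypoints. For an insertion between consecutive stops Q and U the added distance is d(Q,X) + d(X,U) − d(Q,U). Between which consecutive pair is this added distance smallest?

between P3 and P4

Added distance for inserting X between each consecutive pair:
P1–P2: 288.2 mi
P2–P3: 71.0 mi
P3–P4: 3.5 mi
P4–P5: 612.3 mi
P5–P6: 38.9 mi
Smallest added distance is 3.5 mi, inserting between P3 and P4.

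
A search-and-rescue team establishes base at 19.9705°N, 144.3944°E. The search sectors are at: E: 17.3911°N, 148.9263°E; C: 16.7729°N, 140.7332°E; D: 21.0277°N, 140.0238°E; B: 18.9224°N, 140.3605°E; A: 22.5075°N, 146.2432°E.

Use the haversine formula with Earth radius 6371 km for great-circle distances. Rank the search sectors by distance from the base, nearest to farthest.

A, B, D, C, E

Distances from the base:
A 22.5075°N, 146.2432°E: 341.0 km
B 18.9224°N, 140.3605°E: 438.7 km
D 21.0277°N, 140.0238°E: 470.1 km
C 16.7729°N, 140.7332°E: 525.0 km
E 17.3911°N, 148.9263°E: 556.9 km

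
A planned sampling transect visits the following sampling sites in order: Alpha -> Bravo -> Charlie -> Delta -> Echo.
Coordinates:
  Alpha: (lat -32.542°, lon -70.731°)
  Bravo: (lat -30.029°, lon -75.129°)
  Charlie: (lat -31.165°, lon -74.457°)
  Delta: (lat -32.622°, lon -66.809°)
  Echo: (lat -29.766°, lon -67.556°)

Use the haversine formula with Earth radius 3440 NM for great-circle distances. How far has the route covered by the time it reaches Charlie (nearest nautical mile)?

Leg distances:
Alpha→Bravo: 271.4 NM  (cumulative 271.4 NM)
Bravo→Charlie: 76.5 NM  (cumulative 347.9 NM)
Cumulative distance at Charlie ≈ 348 NM.

348 NM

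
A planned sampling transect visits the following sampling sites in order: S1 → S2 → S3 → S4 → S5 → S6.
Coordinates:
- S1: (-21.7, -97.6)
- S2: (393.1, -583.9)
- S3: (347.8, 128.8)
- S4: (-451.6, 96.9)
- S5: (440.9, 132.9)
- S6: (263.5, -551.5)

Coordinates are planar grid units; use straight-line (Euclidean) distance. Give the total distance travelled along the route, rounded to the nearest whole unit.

3754

Leg distances:
S1→S2: 639.2  (cumulative 639.2)
S2→S3: 714.1  (cumulative 1353.3)
S3→S4: 800.0  (cumulative 2153.4)
S4→S5: 893.2  (cumulative 3046.6)
S5→S6: 707.0  (cumulative 3753.6)
Total route length ≈ 3754.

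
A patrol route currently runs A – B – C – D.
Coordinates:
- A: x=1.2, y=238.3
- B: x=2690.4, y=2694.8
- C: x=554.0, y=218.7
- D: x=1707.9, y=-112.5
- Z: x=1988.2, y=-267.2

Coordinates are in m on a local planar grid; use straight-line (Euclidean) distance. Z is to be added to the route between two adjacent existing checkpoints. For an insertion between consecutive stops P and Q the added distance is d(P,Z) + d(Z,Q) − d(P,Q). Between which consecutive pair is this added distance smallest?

between C and D

Added distance for inserting Z between each consecutive pair:
A–B: 1452.1 m
B–C: 1288.0 m
C–D: 633.9 m
Smallest added distance is 633.9 m, inserting between C and D.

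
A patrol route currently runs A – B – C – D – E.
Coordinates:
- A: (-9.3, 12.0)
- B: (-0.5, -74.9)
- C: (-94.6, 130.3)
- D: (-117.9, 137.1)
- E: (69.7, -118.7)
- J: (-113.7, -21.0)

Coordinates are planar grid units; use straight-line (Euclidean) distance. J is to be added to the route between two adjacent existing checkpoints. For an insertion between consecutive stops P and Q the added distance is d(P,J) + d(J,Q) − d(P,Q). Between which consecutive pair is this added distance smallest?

Added distance for inserting J between each consecutive pair:
A–B: 147.5
B–C: 52.1
C–D: 286.4
D–E: 48.7
Smallest added distance is 48.7, inserting between D and E.

between D and E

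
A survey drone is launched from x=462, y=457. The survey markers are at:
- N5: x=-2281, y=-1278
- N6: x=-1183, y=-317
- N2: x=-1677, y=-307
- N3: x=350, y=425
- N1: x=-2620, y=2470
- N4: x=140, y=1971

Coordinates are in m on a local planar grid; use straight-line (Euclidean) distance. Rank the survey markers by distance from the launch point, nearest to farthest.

Computing each straight-line distance from x=462, y=457:
N3 x=350, y=425: 116.5 m
N4 x=140, y=1971: 1547.9 m
N6 x=-1183, y=-317: 1818.0 m
N2 x=-1677, y=-307: 2271.3 m
N5 x=-2281, y=-1278: 3245.7 m
N1 x=-2620, y=2470: 3681.2 m

N3, N4, N6, N2, N5, N1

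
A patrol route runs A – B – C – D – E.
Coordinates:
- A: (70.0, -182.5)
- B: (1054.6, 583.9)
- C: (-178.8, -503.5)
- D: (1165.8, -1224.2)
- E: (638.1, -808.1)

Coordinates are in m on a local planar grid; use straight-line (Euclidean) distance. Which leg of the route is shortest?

D–E

Leg distances:
A→B: 1247.7 m
B→C: 1644.3 m
C→D: 1525.6 m
D→E: 672.0 m
The shortest leg is D–E at 672.0 m.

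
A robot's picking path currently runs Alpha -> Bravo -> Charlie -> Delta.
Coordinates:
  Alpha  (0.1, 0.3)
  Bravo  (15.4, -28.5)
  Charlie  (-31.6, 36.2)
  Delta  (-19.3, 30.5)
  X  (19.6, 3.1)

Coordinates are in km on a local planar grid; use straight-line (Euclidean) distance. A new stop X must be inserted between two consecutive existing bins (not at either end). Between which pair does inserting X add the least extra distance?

Added distance for inserting X between each consecutive pair:
Alpha–Bravo: 19.0 km
Bravo–Charlie: 12.9 km
Charlie–Delta: 95.0 km
Smallest added distance is 12.9 km, inserting between Bravo and Charlie.

between Bravo and Charlie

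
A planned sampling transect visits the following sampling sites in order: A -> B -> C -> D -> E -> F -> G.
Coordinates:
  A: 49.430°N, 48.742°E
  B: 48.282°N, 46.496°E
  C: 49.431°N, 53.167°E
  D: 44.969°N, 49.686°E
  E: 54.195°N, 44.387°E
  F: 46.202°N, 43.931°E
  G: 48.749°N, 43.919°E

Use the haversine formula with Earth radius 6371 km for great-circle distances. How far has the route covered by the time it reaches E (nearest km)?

2368 km

Leg distances:
A→B: 208.1 km  (cumulative 208.1 km)
B→C: 504.3 km  (cumulative 712.4 km)
C→D: 561.4 km  (cumulative 1273.8 km)
D→E: 1093.9 km  (cumulative 2367.7 km)
Cumulative distance at E ≈ 2368 km.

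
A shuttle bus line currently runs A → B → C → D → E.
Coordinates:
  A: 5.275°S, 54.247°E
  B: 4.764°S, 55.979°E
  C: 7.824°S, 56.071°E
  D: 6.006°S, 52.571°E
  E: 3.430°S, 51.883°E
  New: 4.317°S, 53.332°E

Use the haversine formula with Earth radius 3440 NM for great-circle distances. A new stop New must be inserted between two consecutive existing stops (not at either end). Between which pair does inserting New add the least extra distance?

between D and E

Added distance for inserting New between each consecutive pair:
A–B: 132.0 NM
B–C: 243.5 NM
C–D: 142.3 NM
D–E: 52.9 NM
Smallest added distance is 52.9 NM, inserting between D and E.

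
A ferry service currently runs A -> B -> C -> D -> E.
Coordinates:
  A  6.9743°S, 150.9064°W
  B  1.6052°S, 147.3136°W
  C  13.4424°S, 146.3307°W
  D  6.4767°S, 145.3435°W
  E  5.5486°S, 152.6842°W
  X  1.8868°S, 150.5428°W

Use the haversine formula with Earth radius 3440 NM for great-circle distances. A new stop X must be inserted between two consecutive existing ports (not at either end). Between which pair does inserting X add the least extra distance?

Added distance for inserting X between each consecutive pair:
A–B: 113.3 NM
B–C: 219.0 NM
C–D: 731.0 NM
D–E: 228.4 NM
Smallest added distance is 113.3 NM, inserting between A and B.

between A and B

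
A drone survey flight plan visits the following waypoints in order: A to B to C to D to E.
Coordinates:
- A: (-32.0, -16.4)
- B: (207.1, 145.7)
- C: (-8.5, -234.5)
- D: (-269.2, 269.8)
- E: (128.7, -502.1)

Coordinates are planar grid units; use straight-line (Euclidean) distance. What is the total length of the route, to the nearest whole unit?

Leg distances:
A→B: 288.9  (cumulative 288.9)
B→C: 437.1  (cumulative 725.9)
C→D: 567.7  (cumulative 1293.6)
D→E: 868.4  (cumulative 2162.1)
Total route length ≈ 2162.

2162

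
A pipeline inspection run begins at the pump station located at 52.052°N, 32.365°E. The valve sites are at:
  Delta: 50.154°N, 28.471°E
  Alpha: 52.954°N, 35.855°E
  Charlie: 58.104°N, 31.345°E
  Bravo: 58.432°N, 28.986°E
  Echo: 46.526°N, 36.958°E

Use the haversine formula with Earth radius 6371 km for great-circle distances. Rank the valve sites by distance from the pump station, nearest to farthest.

Alpha, Delta, Charlie, Echo, Bravo

Distances from the pump station:
Alpha 52.954°N, 35.855°E: 256.6 km
Delta 50.154°N, 28.471°E: 344.1 km
Charlie 58.104°N, 31.345°E: 676.1 km
Echo 46.526°N, 36.958°E: 698.6 km
Bravo 58.432°N, 28.986°E: 740.8 km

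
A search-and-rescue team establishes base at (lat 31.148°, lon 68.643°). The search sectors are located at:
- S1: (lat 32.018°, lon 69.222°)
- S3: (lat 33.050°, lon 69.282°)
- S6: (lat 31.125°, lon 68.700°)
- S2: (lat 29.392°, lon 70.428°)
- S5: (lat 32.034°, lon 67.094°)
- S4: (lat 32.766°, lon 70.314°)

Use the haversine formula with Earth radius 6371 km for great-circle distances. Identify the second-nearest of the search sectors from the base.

Distance to each, sorted:
S6: 6.0 km
S1: 111.2 km
S5: 176.7 km
S3: 219.9 km
S4: 239.2 km
S2: 259.8 km
The second-nearest is S1 at 111.2 km.

S1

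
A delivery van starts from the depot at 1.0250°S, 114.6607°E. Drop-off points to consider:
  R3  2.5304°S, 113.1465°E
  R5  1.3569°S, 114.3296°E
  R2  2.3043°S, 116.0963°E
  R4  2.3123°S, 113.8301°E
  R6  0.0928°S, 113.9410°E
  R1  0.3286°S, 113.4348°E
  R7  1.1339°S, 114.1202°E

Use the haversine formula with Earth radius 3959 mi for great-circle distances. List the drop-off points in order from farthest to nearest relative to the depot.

Computing each great-circle distance from 1.0250°S, 114.6607°E:
R3 2.5304°S, 113.1465°E: 147.5 mi
R2 2.3043°S, 116.0963°E: 132.8 mi
R4 2.3123°S, 113.8301°E: 105.8 mi
R1 0.3286°S, 113.4348°E: 97.4 mi
R6 0.0928°S, 113.9410°E: 81.4 mi
R7 1.1339°S, 114.1202°E: 38.1 mi
R5 1.3569°S, 114.3296°E: 32.4 mi

R3, R2, R4, R1, R6, R7, R5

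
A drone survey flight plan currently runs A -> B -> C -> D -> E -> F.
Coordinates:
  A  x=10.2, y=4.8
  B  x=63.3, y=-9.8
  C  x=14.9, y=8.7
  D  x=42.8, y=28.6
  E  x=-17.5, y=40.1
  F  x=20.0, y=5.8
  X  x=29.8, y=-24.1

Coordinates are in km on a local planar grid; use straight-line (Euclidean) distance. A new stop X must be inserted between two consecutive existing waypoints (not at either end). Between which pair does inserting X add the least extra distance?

between A and B

Added distance for inserting X between each consecutive pair:
A–B: 16.3 km
B–C: 20.6 km
C–D: 56.0 km
D–E: 72.6 km
E–F: 60.4 km
Smallest added distance is 16.3 km, inserting between A and B.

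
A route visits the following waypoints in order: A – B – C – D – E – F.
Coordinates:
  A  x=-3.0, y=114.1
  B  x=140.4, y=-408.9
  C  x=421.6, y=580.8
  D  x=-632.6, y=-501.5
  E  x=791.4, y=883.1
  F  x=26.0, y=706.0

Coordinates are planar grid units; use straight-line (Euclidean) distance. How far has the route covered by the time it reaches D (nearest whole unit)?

Leg distances:
A→B: 542.3  (cumulative 542.3)
B→C: 1028.9  (cumulative 1571.2)
C→D: 1510.9  (cumulative 3082.0)
Cumulative distance at D ≈ 3082.

3082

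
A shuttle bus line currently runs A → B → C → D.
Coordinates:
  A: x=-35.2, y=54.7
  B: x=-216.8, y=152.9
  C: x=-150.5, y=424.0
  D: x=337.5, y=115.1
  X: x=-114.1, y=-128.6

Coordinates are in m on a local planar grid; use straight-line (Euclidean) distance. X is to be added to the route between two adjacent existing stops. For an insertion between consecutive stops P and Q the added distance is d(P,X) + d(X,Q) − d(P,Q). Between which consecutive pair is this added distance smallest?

between A and B

Added distance for inserting X between each consecutive pair:
A–B: 292.8 m
B–C: 574.4 m
C–D: 489.4 m
Smallest added distance is 292.8 m, inserting between A and B.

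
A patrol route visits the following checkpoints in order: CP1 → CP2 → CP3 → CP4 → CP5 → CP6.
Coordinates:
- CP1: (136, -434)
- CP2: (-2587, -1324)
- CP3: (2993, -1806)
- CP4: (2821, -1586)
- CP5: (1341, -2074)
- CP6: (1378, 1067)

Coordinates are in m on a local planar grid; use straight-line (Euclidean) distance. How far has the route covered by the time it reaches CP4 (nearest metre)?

8745 m

Leg distances:
CP1→CP2: 2864.8 m  (cumulative 2864.8 m)
CP2→CP3: 5600.8 m  (cumulative 8465.5 m)
CP3→CP4: 279.3 m  (cumulative 8744.8 m)
Cumulative distance at CP4 ≈ 8745 m.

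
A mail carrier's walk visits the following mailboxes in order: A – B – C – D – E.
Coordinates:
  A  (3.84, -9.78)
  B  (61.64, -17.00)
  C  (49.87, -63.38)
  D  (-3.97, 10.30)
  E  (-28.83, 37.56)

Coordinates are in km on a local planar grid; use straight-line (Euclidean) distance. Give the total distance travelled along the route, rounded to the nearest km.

234 km

Leg distances:
A→B: 58.2 km  (cumulative 58.2 km)
B→C: 47.9 km  (cumulative 106.1 km)
C→D: 91.3 km  (cumulative 197.4 km)
D→E: 36.9 km  (cumulative 234.2 km)
Total route length ≈ 234 km.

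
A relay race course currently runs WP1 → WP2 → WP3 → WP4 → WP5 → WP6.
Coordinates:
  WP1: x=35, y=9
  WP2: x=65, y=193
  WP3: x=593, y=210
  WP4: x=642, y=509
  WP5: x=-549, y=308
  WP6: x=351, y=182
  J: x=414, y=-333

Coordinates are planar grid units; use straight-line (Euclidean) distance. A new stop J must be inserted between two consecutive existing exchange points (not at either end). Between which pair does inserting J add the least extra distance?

Added distance for inserting J between each consecutive pair:
WP1–WP2: 955.3
WP2–WP3: 674.7
WP3–WP4: 1141.1
WP4–WP5: 821.3
WP5–WP6: 766.9
Smallest added distance is 674.7, inserting between WP2 and WP3.

between WP2 and WP3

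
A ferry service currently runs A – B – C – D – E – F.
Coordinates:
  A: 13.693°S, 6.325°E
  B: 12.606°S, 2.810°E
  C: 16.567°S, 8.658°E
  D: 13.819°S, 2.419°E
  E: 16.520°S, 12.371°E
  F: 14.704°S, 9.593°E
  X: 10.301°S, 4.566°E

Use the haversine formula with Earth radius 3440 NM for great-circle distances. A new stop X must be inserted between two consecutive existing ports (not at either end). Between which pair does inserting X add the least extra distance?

Added distance for inserting X between each consecutive pair:
A–B: 185.4 NM
B–C: 203.6 NM
C–D: 294.3 NM
D–E: 236.0 NM
E–F: 790.7 NM
Smallest added distance is 185.4 NM, inserting between A and B.

between A and B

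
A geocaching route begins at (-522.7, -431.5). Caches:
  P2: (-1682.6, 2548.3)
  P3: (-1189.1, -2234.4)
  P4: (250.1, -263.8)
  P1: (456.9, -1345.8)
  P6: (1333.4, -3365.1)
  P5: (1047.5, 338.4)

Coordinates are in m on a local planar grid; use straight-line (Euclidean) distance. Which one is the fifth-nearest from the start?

Distances from the start ((-522.7, -431.5)):
P4: 790.8 m
P1: 1340.0 m
P5: 1748.8 m
P3: 1922.1 m
P2: 3197.6 m
P6: 3471.5 m
The fifth-nearest is P2 at 3197.6 m.

P2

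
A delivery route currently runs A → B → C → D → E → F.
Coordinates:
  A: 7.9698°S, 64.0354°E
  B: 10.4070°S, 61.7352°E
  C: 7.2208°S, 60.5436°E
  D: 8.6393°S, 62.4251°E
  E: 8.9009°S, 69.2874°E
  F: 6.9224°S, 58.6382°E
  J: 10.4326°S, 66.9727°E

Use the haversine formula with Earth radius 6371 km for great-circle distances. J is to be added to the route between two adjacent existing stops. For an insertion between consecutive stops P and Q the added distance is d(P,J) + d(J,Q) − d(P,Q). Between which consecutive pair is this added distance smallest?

Added distance for inserting J between each consecutive pair:
A–B: 625.4 km
B–C: 986.5 km
C–D: 1068.1 km
D–E: 88.0 km
E–F: 108.0 km
Smallest added distance is 88.0 km, inserting between D and E.

between D and E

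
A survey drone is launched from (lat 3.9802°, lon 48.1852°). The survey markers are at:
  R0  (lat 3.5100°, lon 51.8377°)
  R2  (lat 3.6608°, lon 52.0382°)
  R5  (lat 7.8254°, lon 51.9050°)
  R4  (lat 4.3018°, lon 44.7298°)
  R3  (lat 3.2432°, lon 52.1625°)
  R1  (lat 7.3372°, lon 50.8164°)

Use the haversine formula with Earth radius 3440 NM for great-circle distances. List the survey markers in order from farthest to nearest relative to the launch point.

Distances from the launch point:
R5 (lat 7.8254°, lon 51.9050°): 320.4 NM
R1 (lat 7.3372°, lon 50.8164°): 255.6 NM
R3 (lat 3.2432°, lon 52.1625°): 242.4 NM
R2 (lat 3.6608°, lon 52.0382°): 231.6 NM
R0 (lat 3.5100°, lon 51.8377°): 220.6 NM
R4 (lat 4.3018°, lon 44.7298°): 207.8 NM

R5, R1, R3, R2, R0, R4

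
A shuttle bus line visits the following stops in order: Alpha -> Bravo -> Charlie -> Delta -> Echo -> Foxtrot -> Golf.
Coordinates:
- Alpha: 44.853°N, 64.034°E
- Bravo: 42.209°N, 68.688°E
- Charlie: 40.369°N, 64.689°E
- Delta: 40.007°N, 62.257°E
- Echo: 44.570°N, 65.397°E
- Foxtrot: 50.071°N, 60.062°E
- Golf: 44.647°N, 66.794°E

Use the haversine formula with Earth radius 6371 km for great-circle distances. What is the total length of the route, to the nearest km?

3167 km

Leg distances:
Alpha→Bravo: 476.5 km  (cumulative 476.5 km)
Bravo→Charlie: 391.7 km  (cumulative 868.2 km)
Charlie→Delta: 210.5 km  (cumulative 1078.7 km)
Delta→Echo: 569.2 km  (cumulative 1647.9 km)
Echo→Foxtrot: 731.6 km  (cumulative 2379.5 km)
Foxtrot→Golf: 787.3 km  (cumulative 3166.9 km)
Total route length ≈ 3167 km.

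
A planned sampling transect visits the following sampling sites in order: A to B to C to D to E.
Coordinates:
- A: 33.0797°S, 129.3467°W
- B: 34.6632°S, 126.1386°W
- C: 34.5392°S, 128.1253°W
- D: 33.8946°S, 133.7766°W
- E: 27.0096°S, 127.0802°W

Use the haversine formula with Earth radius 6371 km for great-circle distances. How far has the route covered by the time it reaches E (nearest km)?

2050 km

Leg distances:
A→B: 344.5 km  (cumulative 344.5 km)
B→C: 182.4 km  (cumulative 526.9 km)
C→D: 524.5 km  (cumulative 1051.4 km)
D→E: 998.5 km  (cumulative 2049.9 km)
Cumulative distance at E ≈ 2050 km.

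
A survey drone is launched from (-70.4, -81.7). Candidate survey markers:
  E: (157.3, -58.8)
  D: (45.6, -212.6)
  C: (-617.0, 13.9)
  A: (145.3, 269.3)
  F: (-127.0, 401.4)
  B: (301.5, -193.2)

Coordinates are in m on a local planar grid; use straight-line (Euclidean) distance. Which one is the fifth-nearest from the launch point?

F

Distance to each, sorted:
D: 174.9 m
E: 228.8 m
B: 388.3 m
A: 412.0 m
F: 486.4 m
C: 554.9 m
The fifth-nearest is F at 486.4 m.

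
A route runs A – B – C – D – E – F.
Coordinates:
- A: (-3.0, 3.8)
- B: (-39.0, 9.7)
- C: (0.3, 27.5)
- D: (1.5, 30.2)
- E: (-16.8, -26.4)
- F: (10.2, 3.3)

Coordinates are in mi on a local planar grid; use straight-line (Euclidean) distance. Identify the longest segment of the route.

Leg distances:
A→B: 36.5 mi
B→C: 43.1 mi
C→D: 3.0 mi
D→E: 59.5 mi
E→F: 40.1 mi
The longest leg is D–E at 59.5 mi.

D–E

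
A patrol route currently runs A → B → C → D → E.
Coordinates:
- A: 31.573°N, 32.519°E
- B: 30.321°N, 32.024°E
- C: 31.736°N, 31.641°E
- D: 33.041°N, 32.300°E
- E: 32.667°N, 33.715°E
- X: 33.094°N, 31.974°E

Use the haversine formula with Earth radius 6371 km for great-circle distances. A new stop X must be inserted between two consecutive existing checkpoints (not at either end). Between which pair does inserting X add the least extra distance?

Added distance for inserting X between each consecutive pair:
A–B: 338.1 km
B–C: 301.1 km
C–D: 27.4 km
D–E: 61.7 km
Smallest added distance is 27.4 km, inserting between C and D.

between C and D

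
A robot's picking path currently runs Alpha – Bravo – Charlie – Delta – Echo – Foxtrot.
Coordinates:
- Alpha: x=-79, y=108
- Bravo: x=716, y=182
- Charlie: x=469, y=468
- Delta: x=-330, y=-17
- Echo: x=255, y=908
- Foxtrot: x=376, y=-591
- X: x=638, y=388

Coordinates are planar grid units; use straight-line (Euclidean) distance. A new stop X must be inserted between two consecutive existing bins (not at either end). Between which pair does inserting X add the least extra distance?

between Bravo and Charlie

Added distance for inserting X between each consecutive pair:
Alpha–Bravo: 191.6
Bravo–Charlie: 29.4
Charlie–Delta: 301.6
Delta–Echo: 600.7
Echo–Foxtrot: 155.4
Smallest added distance is 29.4, inserting between Bravo and Charlie.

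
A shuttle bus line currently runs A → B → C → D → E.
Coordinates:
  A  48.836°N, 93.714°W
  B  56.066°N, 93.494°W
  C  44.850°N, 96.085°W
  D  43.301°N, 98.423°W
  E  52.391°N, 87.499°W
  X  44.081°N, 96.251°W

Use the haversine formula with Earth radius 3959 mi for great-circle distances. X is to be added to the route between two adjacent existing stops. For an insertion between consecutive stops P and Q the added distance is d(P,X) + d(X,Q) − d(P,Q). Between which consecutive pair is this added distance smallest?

Added distance for inserting X between each consecutive pair:
A–B: 687.3 mi
B–C: 107.5 mi
C–D: 17.1 mi
D–E: 16.4 mi
Smallest added distance is 16.4 mi, inserting between D and E.

between D and E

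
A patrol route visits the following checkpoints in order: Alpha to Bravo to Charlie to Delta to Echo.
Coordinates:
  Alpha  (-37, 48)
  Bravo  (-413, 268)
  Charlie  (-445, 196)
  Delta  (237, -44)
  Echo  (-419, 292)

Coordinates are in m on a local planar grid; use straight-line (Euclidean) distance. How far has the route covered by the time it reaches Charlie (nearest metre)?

Leg distances:
Alpha→Bravo: 435.6 m  (cumulative 435.6 m)
Bravo→Charlie: 78.8 m  (cumulative 514.4 m)
Cumulative distance at Charlie ≈ 514 m.

514 m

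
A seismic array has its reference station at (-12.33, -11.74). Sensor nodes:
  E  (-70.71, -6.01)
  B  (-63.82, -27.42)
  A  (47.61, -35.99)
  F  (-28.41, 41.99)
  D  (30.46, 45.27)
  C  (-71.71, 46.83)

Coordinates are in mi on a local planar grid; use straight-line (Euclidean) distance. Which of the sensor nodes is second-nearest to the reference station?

F

Distance to each, sorted:
B: 53.8 mi
F: 56.1 mi
E: 58.7 mi
A: 64.7 mi
D: 71.3 mi
C: 83.4 mi
The second-nearest is F at 56.1 mi.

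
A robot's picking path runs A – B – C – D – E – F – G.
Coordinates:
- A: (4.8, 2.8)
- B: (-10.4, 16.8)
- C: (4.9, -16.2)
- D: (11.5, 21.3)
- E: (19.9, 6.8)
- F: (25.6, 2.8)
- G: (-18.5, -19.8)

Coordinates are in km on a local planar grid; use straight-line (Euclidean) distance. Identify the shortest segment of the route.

Leg distances:
A→B: 20.7 km
B→C: 36.4 km
C→D: 38.1 km
D→E: 16.8 km
E→F: 7.0 km
F→G: 49.6 km
The shortest leg is E–F at 7.0 km.

E–F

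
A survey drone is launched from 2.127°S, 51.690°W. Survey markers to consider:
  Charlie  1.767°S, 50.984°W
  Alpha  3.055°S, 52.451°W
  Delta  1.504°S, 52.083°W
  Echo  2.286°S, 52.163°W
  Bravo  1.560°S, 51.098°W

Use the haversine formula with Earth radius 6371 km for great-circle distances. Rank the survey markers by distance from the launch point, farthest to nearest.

Distance from the launch point at 2.127°S, 51.690°W to each:
Alpha 3.055°S, 52.451°W: 133.4 km
Bravo 1.560°S, 51.098°W: 91.1 km
Charlie 1.767°S, 50.984°W: 88.1 km
Delta 1.504°S, 52.083°W: 81.9 km
Echo 2.286°S, 52.163°W: 55.5 km

Alpha, Bravo, Charlie, Delta, Echo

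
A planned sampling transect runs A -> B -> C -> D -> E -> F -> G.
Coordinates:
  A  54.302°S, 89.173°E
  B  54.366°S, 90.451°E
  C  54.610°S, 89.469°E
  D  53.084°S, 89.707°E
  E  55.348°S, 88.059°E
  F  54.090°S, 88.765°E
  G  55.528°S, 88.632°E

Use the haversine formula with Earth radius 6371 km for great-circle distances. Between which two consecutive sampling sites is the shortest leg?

Leg distances:
A→B: 83.2 km
B→C: 69.0 km
C→D: 170.4 km
D→E: 273.6 km
E→F: 147.0 km
F→G: 160.1 km
The shortest leg is B–C at 69.0 km.

B–C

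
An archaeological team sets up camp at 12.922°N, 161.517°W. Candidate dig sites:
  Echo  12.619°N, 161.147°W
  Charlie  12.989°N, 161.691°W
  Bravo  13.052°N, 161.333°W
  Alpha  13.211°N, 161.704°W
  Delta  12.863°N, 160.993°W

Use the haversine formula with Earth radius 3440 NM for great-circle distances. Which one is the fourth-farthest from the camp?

Bravo

Distance to each, sorted:
Delta: 30.9 NM
Echo: 28.3 NM
Alpha: 20.5 NM
Bravo: 13.3 NM
Charlie: 10.9 NM
The fourth-farthest is Bravo at 13.3 NM.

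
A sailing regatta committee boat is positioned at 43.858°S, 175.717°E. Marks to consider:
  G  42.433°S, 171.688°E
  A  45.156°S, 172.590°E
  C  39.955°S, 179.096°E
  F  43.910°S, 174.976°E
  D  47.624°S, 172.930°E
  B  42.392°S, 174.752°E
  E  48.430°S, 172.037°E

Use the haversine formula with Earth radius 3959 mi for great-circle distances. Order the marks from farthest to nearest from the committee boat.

Distance from the committee boat at 43.858°S, 175.717°E to each:
E 48.430°S, 172.037°E: 361.6 mi
C 39.955°S, 179.096°E: 320.8 mi
D 47.624°S, 172.930°E: 292.8 mi
G 42.433°S, 171.688°E: 225.7 mi
A 45.156°S, 172.590°E: 178.3 mi
B 42.392°S, 174.752°E: 112.4 mi
F 43.910°S, 174.976°E: 37.1 mi

E, C, D, G, A, B, F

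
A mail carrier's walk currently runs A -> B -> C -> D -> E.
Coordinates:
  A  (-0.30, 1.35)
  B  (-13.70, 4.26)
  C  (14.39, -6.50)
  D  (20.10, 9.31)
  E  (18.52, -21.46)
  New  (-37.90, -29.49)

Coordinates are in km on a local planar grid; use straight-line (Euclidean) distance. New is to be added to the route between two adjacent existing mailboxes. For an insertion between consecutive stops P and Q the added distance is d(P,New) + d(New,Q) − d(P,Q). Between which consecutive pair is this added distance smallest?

between B and C

Added distance for inserting New between each consecutive pair:
A–B: 76.4 km
B–C: 68.6 km
C–D: 110.1 km
D–E: 96.0 km
Smallest added distance is 68.6 km, inserting between B and C.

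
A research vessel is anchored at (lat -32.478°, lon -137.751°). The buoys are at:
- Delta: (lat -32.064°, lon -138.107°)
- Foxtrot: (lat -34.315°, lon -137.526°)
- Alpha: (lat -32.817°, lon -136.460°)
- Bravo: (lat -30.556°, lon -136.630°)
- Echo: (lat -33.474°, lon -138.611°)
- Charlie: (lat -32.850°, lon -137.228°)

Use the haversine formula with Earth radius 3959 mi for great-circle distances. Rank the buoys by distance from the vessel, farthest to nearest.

Bravo, Foxtrot, Echo, Alpha, Charlie, Delta

Computing each great-circle distance from (lat -32.478°, lon -137.751°):
Bravo (lat -30.556°, lon -136.630°): 148.3 mi
Foxtrot (lat -34.315°, lon -137.526°): 127.6 mi
Echo (lat -33.474°, lon -138.611°): 85.0 mi
Alpha (lat -32.817°, lon -136.460°): 78.7 mi
Charlie (lat -32.850°, lon -137.228°): 39.8 mi
Delta (lat -32.064°, lon -138.107°): 35.4 mi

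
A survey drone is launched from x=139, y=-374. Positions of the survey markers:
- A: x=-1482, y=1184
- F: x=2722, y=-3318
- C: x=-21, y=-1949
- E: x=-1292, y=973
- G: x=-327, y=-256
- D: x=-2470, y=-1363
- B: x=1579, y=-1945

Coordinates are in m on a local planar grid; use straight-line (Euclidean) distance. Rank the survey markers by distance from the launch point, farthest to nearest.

Computing each straight-line distance from x=139, y=-374:
F x=2722, y=-3318: 3916.5 m
D x=-2470, y=-1363: 2790.2 m
A x=-1482, y=1184: 2248.3 m
B x=1579, y=-1945: 2131.1 m
E x=-1292, y=973: 1965.2 m
C x=-21, y=-1949: 1583.1 m
G x=-327, y=-256: 480.7 m

F, D, A, B, E, C, G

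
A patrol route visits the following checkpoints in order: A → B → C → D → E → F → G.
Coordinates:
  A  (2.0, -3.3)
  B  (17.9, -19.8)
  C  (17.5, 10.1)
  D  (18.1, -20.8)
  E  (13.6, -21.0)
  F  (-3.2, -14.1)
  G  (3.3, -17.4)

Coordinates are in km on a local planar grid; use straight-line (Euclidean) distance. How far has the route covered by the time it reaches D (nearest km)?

84 km

Leg distances:
A→B: 22.9 km  (cumulative 22.9 km)
B→C: 29.9 km  (cumulative 52.8 km)
C→D: 30.9 km  (cumulative 83.7 km)
Cumulative distance at D ≈ 84 km.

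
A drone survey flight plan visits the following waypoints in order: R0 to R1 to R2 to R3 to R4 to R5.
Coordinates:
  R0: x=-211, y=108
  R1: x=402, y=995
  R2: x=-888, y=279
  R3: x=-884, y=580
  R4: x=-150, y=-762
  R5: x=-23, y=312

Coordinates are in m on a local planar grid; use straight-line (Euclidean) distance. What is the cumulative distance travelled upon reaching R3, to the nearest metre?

Leg distances:
R0→R1: 1078.2 m  (cumulative 1078.2 m)
R1→R2: 1475.4 m  (cumulative 2553.6 m)
R2→R3: 301.0 m  (cumulative 2854.6 m)
Cumulative distance at R3 ≈ 2855 m.

2855 m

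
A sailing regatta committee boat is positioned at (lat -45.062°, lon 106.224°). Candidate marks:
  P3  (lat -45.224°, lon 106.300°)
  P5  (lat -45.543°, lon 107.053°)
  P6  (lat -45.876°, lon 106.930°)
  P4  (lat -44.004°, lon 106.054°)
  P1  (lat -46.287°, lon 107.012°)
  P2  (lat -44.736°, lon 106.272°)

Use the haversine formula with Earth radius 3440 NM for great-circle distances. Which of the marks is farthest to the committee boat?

Distance to each, sorted:
P1: 80.6 NM
P4: 63.9 NM
P6: 57.2 NM
P5: 45.4 NM
P2: 19.7 NM
P3: 10.2 NM
The farthest is P1 at 80.6 NM.

P1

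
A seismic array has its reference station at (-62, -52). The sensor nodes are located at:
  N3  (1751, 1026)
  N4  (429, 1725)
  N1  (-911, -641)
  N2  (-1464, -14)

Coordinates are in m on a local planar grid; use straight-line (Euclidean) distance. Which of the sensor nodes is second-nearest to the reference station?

N2

Distance to each, sorted:
N1: 1033.3 m
N2: 1402.5 m
N4: 1843.6 m
N3: 2109.3 m
The second-nearest is N2 at 1402.5 m.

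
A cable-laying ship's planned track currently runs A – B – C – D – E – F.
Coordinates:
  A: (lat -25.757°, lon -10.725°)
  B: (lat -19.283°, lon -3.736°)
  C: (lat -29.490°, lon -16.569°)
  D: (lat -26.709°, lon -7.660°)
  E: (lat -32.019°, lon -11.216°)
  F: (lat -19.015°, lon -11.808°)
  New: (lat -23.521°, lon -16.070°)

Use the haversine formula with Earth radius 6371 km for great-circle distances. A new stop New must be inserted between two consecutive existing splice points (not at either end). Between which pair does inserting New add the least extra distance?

between E and F

Added distance for inserting New between each consecutive pair:
A–B: 938.8 km
B–C: 302.9 km
C–D: 656.6 km
D–E: 1292.5 km
E–F: 279.0 km
Smallest added distance is 279.0 km, inserting between E and F.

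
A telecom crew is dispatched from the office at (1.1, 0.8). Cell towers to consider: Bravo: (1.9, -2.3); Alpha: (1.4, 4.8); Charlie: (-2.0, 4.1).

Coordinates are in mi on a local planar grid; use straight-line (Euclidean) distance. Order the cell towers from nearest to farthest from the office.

Bravo, Alpha, Charlie

Computing each straight-line distance from (1.1, 0.8):
Bravo (1.9, -2.3): 3.2 mi
Alpha (1.4, 4.8): 4.0 mi
Charlie (-2.0, 4.1): 4.5 mi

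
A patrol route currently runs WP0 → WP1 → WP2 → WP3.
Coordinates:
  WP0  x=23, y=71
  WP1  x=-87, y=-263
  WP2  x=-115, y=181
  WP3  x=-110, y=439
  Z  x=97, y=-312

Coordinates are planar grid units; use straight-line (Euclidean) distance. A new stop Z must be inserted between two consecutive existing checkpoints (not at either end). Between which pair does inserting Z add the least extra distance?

Added distance for inserting Z between each consecutive pair:
WP0–WP1: 228.8
WP1–WP2: 282.2
WP2–WP3: 1057.6
Smallest added distance is 228.8, inserting between WP0 and WP1.

between WP0 and WP1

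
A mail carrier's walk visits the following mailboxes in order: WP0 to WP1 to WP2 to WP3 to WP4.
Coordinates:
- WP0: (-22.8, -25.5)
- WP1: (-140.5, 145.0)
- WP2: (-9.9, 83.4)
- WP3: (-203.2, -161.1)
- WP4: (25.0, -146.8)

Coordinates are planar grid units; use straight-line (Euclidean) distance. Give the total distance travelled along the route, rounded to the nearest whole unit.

Leg distances:
WP0→WP1: 207.2  (cumulative 207.2)
WP1→WP2: 144.4  (cumulative 351.6)
WP2→WP3: 311.7  (cumulative 663.3)
WP3→WP4: 228.6  (cumulative 891.9)
Total route length ≈ 892.

892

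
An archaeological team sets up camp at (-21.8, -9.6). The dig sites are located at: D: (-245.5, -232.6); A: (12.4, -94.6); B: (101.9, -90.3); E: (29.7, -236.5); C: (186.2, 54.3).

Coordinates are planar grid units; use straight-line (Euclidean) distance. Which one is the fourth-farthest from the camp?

B

Distance to each, sorted:
D: 315.9
E: 232.7
C: 217.6
B: 147.7
A: 91.6
The fourth-farthest is B at 147.7.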